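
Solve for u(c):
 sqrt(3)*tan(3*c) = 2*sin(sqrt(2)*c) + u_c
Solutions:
 u(c) = C1 - sqrt(3)*log(cos(3*c))/3 + sqrt(2)*cos(sqrt(2)*c)


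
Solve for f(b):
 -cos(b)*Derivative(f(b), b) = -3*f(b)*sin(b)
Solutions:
 f(b) = C1/cos(b)^3


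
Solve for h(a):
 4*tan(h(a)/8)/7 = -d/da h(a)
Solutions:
 h(a) = -8*asin(C1*exp(-a/14)) + 8*pi
 h(a) = 8*asin(C1*exp(-a/14))


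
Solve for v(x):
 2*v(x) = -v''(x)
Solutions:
 v(x) = C1*sin(sqrt(2)*x) + C2*cos(sqrt(2)*x)


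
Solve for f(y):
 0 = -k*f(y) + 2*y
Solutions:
 f(y) = 2*y/k


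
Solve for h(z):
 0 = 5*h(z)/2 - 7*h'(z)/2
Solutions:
 h(z) = C1*exp(5*z/7)


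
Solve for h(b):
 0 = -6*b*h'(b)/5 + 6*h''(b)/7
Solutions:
 h(b) = C1 + C2*erfi(sqrt(70)*b/10)


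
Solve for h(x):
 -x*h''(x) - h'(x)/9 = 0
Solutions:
 h(x) = C1 + C2*x^(8/9)


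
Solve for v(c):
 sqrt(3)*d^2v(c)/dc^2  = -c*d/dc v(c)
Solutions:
 v(c) = C1 + C2*erf(sqrt(2)*3^(3/4)*c/6)


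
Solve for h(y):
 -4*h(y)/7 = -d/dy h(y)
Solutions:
 h(y) = C1*exp(4*y/7)


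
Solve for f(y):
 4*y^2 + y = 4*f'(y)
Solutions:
 f(y) = C1 + y^3/3 + y^2/8


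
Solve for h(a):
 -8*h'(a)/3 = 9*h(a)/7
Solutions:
 h(a) = C1*exp(-27*a/56)


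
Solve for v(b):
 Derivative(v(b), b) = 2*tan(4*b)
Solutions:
 v(b) = C1 - log(cos(4*b))/2


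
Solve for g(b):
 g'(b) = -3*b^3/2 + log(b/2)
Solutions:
 g(b) = C1 - 3*b^4/8 + b*log(b) - b - b*log(2)


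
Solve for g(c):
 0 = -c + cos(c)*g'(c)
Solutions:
 g(c) = C1 + Integral(c/cos(c), c)


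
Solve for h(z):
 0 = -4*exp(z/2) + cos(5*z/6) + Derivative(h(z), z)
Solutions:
 h(z) = C1 + 8*exp(z/2) - 6*sin(5*z/6)/5


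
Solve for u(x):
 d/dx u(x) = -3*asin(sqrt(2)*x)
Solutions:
 u(x) = C1 - 3*x*asin(sqrt(2)*x) - 3*sqrt(2)*sqrt(1 - 2*x^2)/2


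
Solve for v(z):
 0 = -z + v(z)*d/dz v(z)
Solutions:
 v(z) = -sqrt(C1 + z^2)
 v(z) = sqrt(C1 + z^2)


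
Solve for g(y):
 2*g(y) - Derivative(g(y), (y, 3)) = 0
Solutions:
 g(y) = C3*exp(2^(1/3)*y) + (C1*sin(2^(1/3)*sqrt(3)*y/2) + C2*cos(2^(1/3)*sqrt(3)*y/2))*exp(-2^(1/3)*y/2)


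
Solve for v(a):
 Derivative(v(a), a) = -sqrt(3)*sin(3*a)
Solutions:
 v(a) = C1 + sqrt(3)*cos(3*a)/3


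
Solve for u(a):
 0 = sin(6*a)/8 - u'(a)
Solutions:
 u(a) = C1 - cos(6*a)/48


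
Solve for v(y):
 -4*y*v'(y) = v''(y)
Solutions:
 v(y) = C1 + C2*erf(sqrt(2)*y)


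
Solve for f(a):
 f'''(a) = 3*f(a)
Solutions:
 f(a) = C3*exp(3^(1/3)*a) + (C1*sin(3^(5/6)*a/2) + C2*cos(3^(5/6)*a/2))*exp(-3^(1/3)*a/2)


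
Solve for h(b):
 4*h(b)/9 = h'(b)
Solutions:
 h(b) = C1*exp(4*b/9)


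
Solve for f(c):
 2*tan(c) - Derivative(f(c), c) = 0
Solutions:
 f(c) = C1 - 2*log(cos(c))


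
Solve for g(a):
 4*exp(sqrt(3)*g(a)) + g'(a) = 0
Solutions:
 g(a) = sqrt(3)*(2*log(1/(C1 + 4*a)) - log(3))/6


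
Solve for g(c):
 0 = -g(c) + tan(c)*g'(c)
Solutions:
 g(c) = C1*sin(c)


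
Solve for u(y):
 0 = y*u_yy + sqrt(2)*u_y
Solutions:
 u(y) = C1 + C2*y^(1 - sqrt(2))


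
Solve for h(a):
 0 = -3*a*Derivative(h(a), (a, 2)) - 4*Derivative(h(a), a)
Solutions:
 h(a) = C1 + C2/a^(1/3)


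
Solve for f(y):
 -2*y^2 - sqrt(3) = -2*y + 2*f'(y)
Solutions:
 f(y) = C1 - y^3/3 + y^2/2 - sqrt(3)*y/2


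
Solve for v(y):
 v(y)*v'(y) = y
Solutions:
 v(y) = -sqrt(C1 + y^2)
 v(y) = sqrt(C1 + y^2)


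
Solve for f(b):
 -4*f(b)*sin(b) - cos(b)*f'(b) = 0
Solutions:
 f(b) = C1*cos(b)^4


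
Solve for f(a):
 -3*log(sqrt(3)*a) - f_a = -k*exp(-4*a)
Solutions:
 f(a) = C1 - 3*a*log(a) + a*(3 - 3*log(3)/2) - k*exp(-4*a)/4


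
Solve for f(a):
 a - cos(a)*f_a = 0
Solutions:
 f(a) = C1 + Integral(a/cos(a), a)


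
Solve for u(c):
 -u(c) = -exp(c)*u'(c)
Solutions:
 u(c) = C1*exp(-exp(-c))


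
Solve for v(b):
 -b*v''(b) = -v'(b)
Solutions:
 v(b) = C1 + C2*b^2


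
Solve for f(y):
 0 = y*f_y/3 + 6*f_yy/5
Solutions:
 f(y) = C1 + C2*erf(sqrt(5)*y/6)


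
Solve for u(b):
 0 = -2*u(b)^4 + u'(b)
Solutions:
 u(b) = (-1/(C1 + 6*b))^(1/3)
 u(b) = (-1/(C1 + 2*b))^(1/3)*(-3^(2/3) - 3*3^(1/6)*I)/6
 u(b) = (-1/(C1 + 2*b))^(1/3)*(-3^(2/3) + 3*3^(1/6)*I)/6


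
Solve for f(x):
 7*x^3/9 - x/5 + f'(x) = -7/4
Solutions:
 f(x) = C1 - 7*x^4/36 + x^2/10 - 7*x/4


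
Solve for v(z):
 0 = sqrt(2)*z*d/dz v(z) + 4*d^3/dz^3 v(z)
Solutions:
 v(z) = C1 + Integral(C2*airyai(-sqrt(2)*z/2) + C3*airybi(-sqrt(2)*z/2), z)


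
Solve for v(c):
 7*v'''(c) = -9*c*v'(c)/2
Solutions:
 v(c) = C1 + Integral(C2*airyai(-42^(2/3)*c/14) + C3*airybi(-42^(2/3)*c/14), c)


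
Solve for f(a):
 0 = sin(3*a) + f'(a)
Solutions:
 f(a) = C1 + cos(3*a)/3


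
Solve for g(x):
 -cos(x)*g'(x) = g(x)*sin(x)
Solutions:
 g(x) = C1*cos(x)


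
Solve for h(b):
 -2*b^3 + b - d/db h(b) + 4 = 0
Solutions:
 h(b) = C1 - b^4/2 + b^2/2 + 4*b


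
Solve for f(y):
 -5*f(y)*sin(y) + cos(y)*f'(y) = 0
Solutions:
 f(y) = C1/cos(y)^5


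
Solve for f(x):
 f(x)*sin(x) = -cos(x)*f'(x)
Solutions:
 f(x) = C1*cos(x)


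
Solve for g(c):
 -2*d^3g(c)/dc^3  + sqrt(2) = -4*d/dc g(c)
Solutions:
 g(c) = C1 + C2*exp(-sqrt(2)*c) + C3*exp(sqrt(2)*c) - sqrt(2)*c/4


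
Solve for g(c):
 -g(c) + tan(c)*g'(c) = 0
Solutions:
 g(c) = C1*sin(c)


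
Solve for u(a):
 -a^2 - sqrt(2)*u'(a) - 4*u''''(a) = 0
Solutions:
 u(a) = C1 + C4*exp(-sqrt(2)*a/2) - sqrt(2)*a^3/6 + (C2*sin(sqrt(6)*a/4) + C3*cos(sqrt(6)*a/4))*exp(sqrt(2)*a/4)


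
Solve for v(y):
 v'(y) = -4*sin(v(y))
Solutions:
 v(y) = -acos((-C1 - exp(8*y))/(C1 - exp(8*y))) + 2*pi
 v(y) = acos((-C1 - exp(8*y))/(C1 - exp(8*y)))


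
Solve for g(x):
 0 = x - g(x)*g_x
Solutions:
 g(x) = -sqrt(C1 + x^2)
 g(x) = sqrt(C1 + x^2)


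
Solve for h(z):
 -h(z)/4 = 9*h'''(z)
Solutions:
 h(z) = C3*exp(-6^(1/3)*z/6) + (C1*sin(2^(1/3)*3^(5/6)*z/12) + C2*cos(2^(1/3)*3^(5/6)*z/12))*exp(6^(1/3)*z/12)


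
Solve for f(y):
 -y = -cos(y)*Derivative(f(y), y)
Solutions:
 f(y) = C1 + Integral(y/cos(y), y)


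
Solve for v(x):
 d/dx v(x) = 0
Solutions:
 v(x) = C1


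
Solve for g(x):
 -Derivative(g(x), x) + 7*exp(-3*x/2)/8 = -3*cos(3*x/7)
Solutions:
 g(x) = C1 + 7*sin(3*x/7) - 7*exp(-3*x/2)/12


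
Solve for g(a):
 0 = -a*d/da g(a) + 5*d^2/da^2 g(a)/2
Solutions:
 g(a) = C1 + C2*erfi(sqrt(5)*a/5)


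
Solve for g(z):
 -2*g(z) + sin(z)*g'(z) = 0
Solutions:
 g(z) = C1*(cos(z) - 1)/(cos(z) + 1)


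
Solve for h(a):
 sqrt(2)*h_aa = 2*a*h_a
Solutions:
 h(a) = C1 + C2*erfi(2^(3/4)*a/2)


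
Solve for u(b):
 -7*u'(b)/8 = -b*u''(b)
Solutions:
 u(b) = C1 + C2*b^(15/8)


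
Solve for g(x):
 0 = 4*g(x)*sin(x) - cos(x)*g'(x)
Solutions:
 g(x) = C1/cos(x)^4


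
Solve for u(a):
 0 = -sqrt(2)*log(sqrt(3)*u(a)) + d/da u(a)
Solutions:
 -sqrt(2)*Integral(1/(2*log(_y) + log(3)), (_y, u(a))) = C1 - a


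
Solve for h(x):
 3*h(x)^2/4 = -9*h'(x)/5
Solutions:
 h(x) = 12/(C1 + 5*x)


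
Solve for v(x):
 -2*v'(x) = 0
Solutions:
 v(x) = C1


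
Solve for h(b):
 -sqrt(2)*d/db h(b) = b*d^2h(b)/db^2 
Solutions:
 h(b) = C1 + C2*b^(1 - sqrt(2))


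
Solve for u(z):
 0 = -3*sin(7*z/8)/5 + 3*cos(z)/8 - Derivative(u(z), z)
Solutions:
 u(z) = C1 + 3*sin(z)/8 + 24*cos(7*z/8)/35


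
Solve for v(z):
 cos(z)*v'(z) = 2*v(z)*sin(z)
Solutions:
 v(z) = C1/cos(z)^2


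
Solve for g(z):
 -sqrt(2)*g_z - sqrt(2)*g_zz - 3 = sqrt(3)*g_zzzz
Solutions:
 g(z) = C1 + C2*exp(-z*(-2^(5/6)*3^(1/6)*(9 + sqrt(4*sqrt(6) + 81))^(1/3) + 2*2^(2/3)*3^(1/3)/(9 + sqrt(4*sqrt(6) + 81))^(1/3))/12)*sin(z*(2*2^(2/3)*3^(5/6)/(9 + sqrt(4*sqrt(6) + 81))^(1/3) + 2^(5/6)*3^(2/3)*(9 + sqrt(4*sqrt(6) + 81))^(1/3))/12) + C3*exp(-z*(-2^(5/6)*3^(1/6)*(9 + sqrt(4*sqrt(6) + 81))^(1/3) + 2*2^(2/3)*3^(1/3)/(9 + sqrt(4*sqrt(6) + 81))^(1/3))/12)*cos(z*(2*2^(2/3)*3^(5/6)/(9 + sqrt(4*sqrt(6) + 81))^(1/3) + 2^(5/6)*3^(2/3)*(9 + sqrt(4*sqrt(6) + 81))^(1/3))/12) + C4*exp(z*(-2^(5/6)*3^(1/6)*(9 + sqrt(4*sqrt(6) + 81))^(1/3) + 2*2^(2/3)*3^(1/3)/(9 + sqrt(4*sqrt(6) + 81))^(1/3))/6) - 3*sqrt(2)*z/2


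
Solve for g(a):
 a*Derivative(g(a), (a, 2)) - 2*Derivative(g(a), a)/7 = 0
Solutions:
 g(a) = C1 + C2*a^(9/7)


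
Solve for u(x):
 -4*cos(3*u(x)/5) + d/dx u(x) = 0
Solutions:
 -4*x - 5*log(sin(3*u(x)/5) - 1)/6 + 5*log(sin(3*u(x)/5) + 1)/6 = C1


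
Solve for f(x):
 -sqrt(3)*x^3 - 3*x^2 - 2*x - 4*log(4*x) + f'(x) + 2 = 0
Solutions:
 f(x) = C1 + sqrt(3)*x^4/4 + x^3 + x^2 + 4*x*log(x) - 6*x + x*log(256)


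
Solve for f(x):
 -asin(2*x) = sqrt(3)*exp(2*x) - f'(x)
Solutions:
 f(x) = C1 + x*asin(2*x) + sqrt(1 - 4*x^2)/2 + sqrt(3)*exp(2*x)/2


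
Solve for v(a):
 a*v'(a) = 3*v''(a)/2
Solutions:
 v(a) = C1 + C2*erfi(sqrt(3)*a/3)


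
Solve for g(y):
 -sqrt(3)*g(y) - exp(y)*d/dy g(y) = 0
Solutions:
 g(y) = C1*exp(sqrt(3)*exp(-y))


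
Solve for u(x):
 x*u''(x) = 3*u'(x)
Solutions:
 u(x) = C1 + C2*x^4


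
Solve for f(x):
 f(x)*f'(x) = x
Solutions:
 f(x) = -sqrt(C1 + x^2)
 f(x) = sqrt(C1 + x^2)


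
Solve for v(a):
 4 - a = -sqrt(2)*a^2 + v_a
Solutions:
 v(a) = C1 + sqrt(2)*a^3/3 - a^2/2 + 4*a


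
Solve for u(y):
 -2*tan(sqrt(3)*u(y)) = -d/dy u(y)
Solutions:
 u(y) = sqrt(3)*(pi - asin(C1*exp(2*sqrt(3)*y)))/3
 u(y) = sqrt(3)*asin(C1*exp(2*sqrt(3)*y))/3


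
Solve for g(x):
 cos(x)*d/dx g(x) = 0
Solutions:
 g(x) = C1


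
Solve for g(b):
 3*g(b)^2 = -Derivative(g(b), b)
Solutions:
 g(b) = 1/(C1 + 3*b)


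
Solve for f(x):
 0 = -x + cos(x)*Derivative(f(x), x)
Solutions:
 f(x) = C1 + Integral(x/cos(x), x)


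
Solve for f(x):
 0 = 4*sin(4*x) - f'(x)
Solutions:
 f(x) = C1 - cos(4*x)


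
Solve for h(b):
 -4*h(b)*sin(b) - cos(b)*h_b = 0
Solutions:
 h(b) = C1*cos(b)^4


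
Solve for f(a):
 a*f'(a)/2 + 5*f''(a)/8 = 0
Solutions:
 f(a) = C1 + C2*erf(sqrt(10)*a/5)


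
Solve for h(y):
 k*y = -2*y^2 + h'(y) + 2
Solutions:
 h(y) = C1 + k*y^2/2 + 2*y^3/3 - 2*y


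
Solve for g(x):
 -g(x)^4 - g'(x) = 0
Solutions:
 g(x) = (-3^(2/3) - 3*3^(1/6)*I)*(1/(C1 + x))^(1/3)/6
 g(x) = (-3^(2/3) + 3*3^(1/6)*I)*(1/(C1 + x))^(1/3)/6
 g(x) = (1/(C1 + 3*x))^(1/3)


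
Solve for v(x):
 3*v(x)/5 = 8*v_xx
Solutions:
 v(x) = C1*exp(-sqrt(30)*x/20) + C2*exp(sqrt(30)*x/20)


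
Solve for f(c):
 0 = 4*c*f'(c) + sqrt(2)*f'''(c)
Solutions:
 f(c) = C1 + Integral(C2*airyai(-sqrt(2)*c) + C3*airybi(-sqrt(2)*c), c)


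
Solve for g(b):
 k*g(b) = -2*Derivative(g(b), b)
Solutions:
 g(b) = C1*exp(-b*k/2)


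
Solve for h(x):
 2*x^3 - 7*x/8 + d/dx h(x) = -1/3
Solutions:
 h(x) = C1 - x^4/2 + 7*x^2/16 - x/3


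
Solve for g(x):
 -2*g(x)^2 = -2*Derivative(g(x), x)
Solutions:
 g(x) = -1/(C1 + x)


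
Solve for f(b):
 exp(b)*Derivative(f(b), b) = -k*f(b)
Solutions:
 f(b) = C1*exp(k*exp(-b))


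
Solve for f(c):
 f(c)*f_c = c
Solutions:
 f(c) = -sqrt(C1 + c^2)
 f(c) = sqrt(C1 + c^2)


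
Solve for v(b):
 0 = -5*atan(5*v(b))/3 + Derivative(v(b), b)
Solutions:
 Integral(1/atan(5*_y), (_y, v(b))) = C1 + 5*b/3


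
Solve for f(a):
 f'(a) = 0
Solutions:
 f(a) = C1


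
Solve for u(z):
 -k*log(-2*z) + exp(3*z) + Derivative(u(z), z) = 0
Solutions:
 u(z) = C1 + k*z*log(-z) + k*z*(-1 + log(2)) - exp(3*z)/3


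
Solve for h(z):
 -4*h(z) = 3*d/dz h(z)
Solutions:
 h(z) = C1*exp(-4*z/3)


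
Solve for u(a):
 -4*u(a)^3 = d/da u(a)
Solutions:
 u(a) = -sqrt(2)*sqrt(-1/(C1 - 4*a))/2
 u(a) = sqrt(2)*sqrt(-1/(C1 - 4*a))/2


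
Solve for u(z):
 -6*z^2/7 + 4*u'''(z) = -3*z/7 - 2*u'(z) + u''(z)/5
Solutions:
 u(z) = C1 + z^3/7 - 9*z^2/140 - 1209*z/700 + (C2*sin(sqrt(799)*z/40) + C3*cos(sqrt(799)*z/40))*exp(z/40)


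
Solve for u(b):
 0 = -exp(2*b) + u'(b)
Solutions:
 u(b) = C1 + exp(2*b)/2


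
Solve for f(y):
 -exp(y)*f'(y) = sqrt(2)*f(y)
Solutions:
 f(y) = C1*exp(sqrt(2)*exp(-y))


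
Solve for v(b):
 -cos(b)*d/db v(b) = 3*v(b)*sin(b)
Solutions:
 v(b) = C1*cos(b)^3


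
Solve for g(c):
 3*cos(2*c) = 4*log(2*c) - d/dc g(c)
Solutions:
 g(c) = C1 + 4*c*log(c) - 4*c + 4*c*log(2) - 3*sin(2*c)/2


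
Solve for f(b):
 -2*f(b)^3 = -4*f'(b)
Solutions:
 f(b) = -sqrt(-1/(C1 + b))
 f(b) = sqrt(-1/(C1 + b))


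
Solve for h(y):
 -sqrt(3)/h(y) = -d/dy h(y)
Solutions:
 h(y) = -sqrt(C1 + 2*sqrt(3)*y)
 h(y) = sqrt(C1 + 2*sqrt(3)*y)


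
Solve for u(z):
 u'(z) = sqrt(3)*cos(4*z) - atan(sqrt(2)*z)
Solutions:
 u(z) = C1 - z*atan(sqrt(2)*z) + sqrt(2)*log(2*z^2 + 1)/4 + sqrt(3)*sin(4*z)/4


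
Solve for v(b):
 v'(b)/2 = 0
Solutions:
 v(b) = C1


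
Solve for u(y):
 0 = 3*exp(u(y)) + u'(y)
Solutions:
 u(y) = log(1/(C1 + 3*y))


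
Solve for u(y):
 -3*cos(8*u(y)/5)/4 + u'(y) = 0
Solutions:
 -3*y/4 - 5*log(sin(8*u(y)/5) - 1)/16 + 5*log(sin(8*u(y)/5) + 1)/16 = C1


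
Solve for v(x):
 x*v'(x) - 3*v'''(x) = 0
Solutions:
 v(x) = C1 + Integral(C2*airyai(3^(2/3)*x/3) + C3*airybi(3^(2/3)*x/3), x)


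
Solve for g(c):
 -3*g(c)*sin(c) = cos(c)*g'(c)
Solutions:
 g(c) = C1*cos(c)^3


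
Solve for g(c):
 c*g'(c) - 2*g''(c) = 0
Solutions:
 g(c) = C1 + C2*erfi(c/2)


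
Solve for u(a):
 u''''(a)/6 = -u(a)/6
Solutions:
 u(a) = (C1*sin(sqrt(2)*a/2) + C2*cos(sqrt(2)*a/2))*exp(-sqrt(2)*a/2) + (C3*sin(sqrt(2)*a/2) + C4*cos(sqrt(2)*a/2))*exp(sqrt(2)*a/2)


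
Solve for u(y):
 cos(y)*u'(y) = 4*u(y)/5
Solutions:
 u(y) = C1*(sin(y) + 1)^(2/5)/(sin(y) - 1)^(2/5)


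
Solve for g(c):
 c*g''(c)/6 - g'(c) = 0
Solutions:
 g(c) = C1 + C2*c^7


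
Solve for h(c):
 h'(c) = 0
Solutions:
 h(c) = C1


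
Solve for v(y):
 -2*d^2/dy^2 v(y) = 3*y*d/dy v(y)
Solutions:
 v(y) = C1 + C2*erf(sqrt(3)*y/2)


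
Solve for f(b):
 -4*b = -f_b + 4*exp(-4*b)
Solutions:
 f(b) = C1 + 2*b^2 - exp(-4*b)


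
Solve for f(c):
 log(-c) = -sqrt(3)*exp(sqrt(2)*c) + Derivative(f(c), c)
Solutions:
 f(c) = C1 + c*log(-c) - c + sqrt(6)*exp(sqrt(2)*c)/2


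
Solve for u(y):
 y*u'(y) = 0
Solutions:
 u(y) = C1


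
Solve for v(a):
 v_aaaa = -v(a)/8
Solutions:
 v(a) = (C1*sin(2^(3/4)*a/4) + C2*cos(2^(3/4)*a/4))*exp(-2^(3/4)*a/4) + (C3*sin(2^(3/4)*a/4) + C4*cos(2^(3/4)*a/4))*exp(2^(3/4)*a/4)


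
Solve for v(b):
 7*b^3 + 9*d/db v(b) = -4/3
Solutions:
 v(b) = C1 - 7*b^4/36 - 4*b/27


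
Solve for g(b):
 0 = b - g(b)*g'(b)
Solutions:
 g(b) = -sqrt(C1 + b^2)
 g(b) = sqrt(C1 + b^2)


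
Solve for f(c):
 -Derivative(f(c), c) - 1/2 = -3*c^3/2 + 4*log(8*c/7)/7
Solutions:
 f(c) = C1 + 3*c^4/8 - 4*c*log(c)/7 - 12*c*log(2)/7 + c/14 + 4*c*log(7)/7


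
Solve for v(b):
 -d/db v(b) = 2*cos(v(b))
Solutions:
 v(b) = pi - asin((C1 + exp(4*b))/(C1 - exp(4*b)))
 v(b) = asin((C1 + exp(4*b))/(C1 - exp(4*b)))


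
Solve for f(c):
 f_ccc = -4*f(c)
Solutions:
 f(c) = C3*exp(-2^(2/3)*c) + (C1*sin(2^(2/3)*sqrt(3)*c/2) + C2*cos(2^(2/3)*sqrt(3)*c/2))*exp(2^(2/3)*c/2)


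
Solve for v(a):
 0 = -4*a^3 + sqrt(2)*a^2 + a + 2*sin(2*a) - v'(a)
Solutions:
 v(a) = C1 - a^4 + sqrt(2)*a^3/3 + a^2/2 - cos(2*a)


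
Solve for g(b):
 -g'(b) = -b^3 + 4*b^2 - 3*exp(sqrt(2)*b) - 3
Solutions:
 g(b) = C1 + b^4/4 - 4*b^3/3 + 3*b + 3*sqrt(2)*exp(sqrt(2)*b)/2


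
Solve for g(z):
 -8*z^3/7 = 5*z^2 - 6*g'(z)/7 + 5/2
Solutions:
 g(z) = C1 + z^4/3 + 35*z^3/18 + 35*z/12


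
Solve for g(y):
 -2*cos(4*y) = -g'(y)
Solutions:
 g(y) = C1 + sin(4*y)/2


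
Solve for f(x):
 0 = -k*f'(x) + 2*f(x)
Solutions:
 f(x) = C1*exp(2*x/k)


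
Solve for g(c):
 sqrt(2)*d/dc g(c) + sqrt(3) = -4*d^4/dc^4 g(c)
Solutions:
 g(c) = C1 + C4*exp(-sqrt(2)*c/2) - sqrt(6)*c/2 + (C2*sin(sqrt(6)*c/4) + C3*cos(sqrt(6)*c/4))*exp(sqrt(2)*c/4)


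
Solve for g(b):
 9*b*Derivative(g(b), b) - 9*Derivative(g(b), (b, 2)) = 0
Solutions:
 g(b) = C1 + C2*erfi(sqrt(2)*b/2)


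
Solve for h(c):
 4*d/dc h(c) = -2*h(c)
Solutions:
 h(c) = C1*exp(-c/2)


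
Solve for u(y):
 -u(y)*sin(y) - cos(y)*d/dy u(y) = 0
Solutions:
 u(y) = C1*cos(y)


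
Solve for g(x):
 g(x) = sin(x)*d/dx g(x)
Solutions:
 g(x) = C1*sqrt(cos(x) - 1)/sqrt(cos(x) + 1)


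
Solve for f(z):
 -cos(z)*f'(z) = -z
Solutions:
 f(z) = C1 + Integral(z/cos(z), z)


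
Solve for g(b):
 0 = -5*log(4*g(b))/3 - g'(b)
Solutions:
 3*Integral(1/(log(_y) + 2*log(2)), (_y, g(b)))/5 = C1 - b


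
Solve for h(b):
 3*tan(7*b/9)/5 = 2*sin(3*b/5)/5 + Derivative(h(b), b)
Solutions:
 h(b) = C1 - 27*log(cos(7*b/9))/35 + 2*cos(3*b/5)/3


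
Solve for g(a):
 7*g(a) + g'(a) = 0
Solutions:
 g(a) = C1*exp(-7*a)


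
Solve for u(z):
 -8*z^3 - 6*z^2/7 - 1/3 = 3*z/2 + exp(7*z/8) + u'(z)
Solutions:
 u(z) = C1 - 2*z^4 - 2*z^3/7 - 3*z^2/4 - z/3 - 8*exp(7*z/8)/7


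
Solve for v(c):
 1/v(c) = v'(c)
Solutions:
 v(c) = -sqrt(C1 + 2*c)
 v(c) = sqrt(C1 + 2*c)


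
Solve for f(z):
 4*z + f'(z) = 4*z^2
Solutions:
 f(z) = C1 + 4*z^3/3 - 2*z^2


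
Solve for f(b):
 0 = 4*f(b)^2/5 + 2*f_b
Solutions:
 f(b) = 5/(C1 + 2*b)


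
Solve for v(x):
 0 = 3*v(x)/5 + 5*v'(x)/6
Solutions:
 v(x) = C1*exp(-18*x/25)


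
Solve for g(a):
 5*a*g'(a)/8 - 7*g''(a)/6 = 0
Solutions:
 g(a) = C1 + C2*erfi(sqrt(210)*a/28)


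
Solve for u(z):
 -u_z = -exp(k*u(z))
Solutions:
 u(z) = Piecewise((log(-1/(C1*k + k*z))/k, Ne(k, 0)), (nan, True))
 u(z) = Piecewise((C1 + z, Eq(k, 0)), (nan, True))


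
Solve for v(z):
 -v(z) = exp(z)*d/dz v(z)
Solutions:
 v(z) = C1*exp(exp(-z))


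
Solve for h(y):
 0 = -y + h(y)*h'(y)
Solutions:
 h(y) = -sqrt(C1 + y^2)
 h(y) = sqrt(C1 + y^2)


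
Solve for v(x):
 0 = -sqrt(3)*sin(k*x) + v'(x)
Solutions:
 v(x) = C1 - sqrt(3)*cos(k*x)/k


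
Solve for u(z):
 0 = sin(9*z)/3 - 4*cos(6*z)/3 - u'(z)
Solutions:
 u(z) = C1 - 2*sin(6*z)/9 - cos(9*z)/27


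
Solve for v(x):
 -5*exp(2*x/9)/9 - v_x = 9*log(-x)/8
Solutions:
 v(x) = C1 - 9*x*log(-x)/8 + 9*x/8 - 5*exp(2*x/9)/2


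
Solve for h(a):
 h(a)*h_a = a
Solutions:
 h(a) = -sqrt(C1 + a^2)
 h(a) = sqrt(C1 + a^2)


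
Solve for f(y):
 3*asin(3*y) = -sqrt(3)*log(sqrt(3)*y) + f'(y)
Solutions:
 f(y) = C1 + sqrt(3)*y*(log(y) - 1) + 3*y*asin(3*y) + sqrt(3)*y*log(3)/2 + sqrt(1 - 9*y^2)


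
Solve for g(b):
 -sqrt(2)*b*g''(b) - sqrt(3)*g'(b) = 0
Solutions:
 g(b) = C1 + C2*b^(1 - sqrt(6)/2)


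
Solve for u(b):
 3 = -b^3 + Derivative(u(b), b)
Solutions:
 u(b) = C1 + b^4/4 + 3*b


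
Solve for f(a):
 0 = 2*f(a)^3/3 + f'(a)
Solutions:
 f(a) = -sqrt(6)*sqrt(-1/(C1 - 2*a))/2
 f(a) = sqrt(6)*sqrt(-1/(C1 - 2*a))/2


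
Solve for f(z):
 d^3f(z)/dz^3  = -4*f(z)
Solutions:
 f(z) = C3*exp(-2^(2/3)*z) + (C1*sin(2^(2/3)*sqrt(3)*z/2) + C2*cos(2^(2/3)*sqrt(3)*z/2))*exp(2^(2/3)*z/2)


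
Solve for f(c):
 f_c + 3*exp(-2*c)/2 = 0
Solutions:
 f(c) = C1 + 3*exp(-2*c)/4


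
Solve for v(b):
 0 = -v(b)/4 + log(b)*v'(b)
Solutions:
 v(b) = C1*exp(li(b)/4)


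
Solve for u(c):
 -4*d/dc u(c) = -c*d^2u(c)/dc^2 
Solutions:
 u(c) = C1 + C2*c^5


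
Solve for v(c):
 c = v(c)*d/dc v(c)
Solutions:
 v(c) = -sqrt(C1 + c^2)
 v(c) = sqrt(C1 + c^2)


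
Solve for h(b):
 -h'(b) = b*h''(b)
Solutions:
 h(b) = C1 + C2*log(b)


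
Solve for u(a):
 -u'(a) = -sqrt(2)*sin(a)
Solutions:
 u(a) = C1 - sqrt(2)*cos(a)


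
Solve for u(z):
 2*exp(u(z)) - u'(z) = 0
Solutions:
 u(z) = log(-1/(C1 + 2*z))


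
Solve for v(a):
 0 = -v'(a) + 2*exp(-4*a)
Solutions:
 v(a) = C1 - exp(-4*a)/2


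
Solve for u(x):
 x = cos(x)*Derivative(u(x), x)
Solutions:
 u(x) = C1 + Integral(x/cos(x), x)


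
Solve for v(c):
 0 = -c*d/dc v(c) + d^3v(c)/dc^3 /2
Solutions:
 v(c) = C1 + Integral(C2*airyai(2^(1/3)*c) + C3*airybi(2^(1/3)*c), c)


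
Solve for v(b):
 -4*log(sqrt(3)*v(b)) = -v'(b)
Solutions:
 -Integral(1/(2*log(_y) + log(3)), (_y, v(b)))/2 = C1 - b


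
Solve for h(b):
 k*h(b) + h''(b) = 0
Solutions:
 h(b) = C1*exp(-b*sqrt(-k)) + C2*exp(b*sqrt(-k))


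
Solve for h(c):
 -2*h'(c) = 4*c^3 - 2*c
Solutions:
 h(c) = C1 - c^4/2 + c^2/2


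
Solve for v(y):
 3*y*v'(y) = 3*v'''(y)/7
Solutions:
 v(y) = C1 + Integral(C2*airyai(7^(1/3)*y) + C3*airybi(7^(1/3)*y), y)


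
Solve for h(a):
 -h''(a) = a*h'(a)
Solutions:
 h(a) = C1 + C2*erf(sqrt(2)*a/2)


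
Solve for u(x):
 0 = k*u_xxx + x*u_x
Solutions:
 u(x) = C1 + Integral(C2*airyai(x*(-1/k)^(1/3)) + C3*airybi(x*(-1/k)^(1/3)), x)


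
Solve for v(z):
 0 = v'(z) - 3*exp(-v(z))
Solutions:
 v(z) = log(C1 + 3*z)


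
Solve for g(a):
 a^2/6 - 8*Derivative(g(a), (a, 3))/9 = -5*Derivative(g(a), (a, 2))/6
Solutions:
 g(a) = C1 + C2*a + C3*exp(15*a/16) - a^4/60 - 16*a^3/225 - 256*a^2/1125


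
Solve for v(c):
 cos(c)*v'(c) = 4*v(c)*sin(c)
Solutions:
 v(c) = C1/cos(c)^4


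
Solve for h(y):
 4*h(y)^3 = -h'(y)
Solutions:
 h(y) = -sqrt(2)*sqrt(-1/(C1 - 4*y))/2
 h(y) = sqrt(2)*sqrt(-1/(C1 - 4*y))/2


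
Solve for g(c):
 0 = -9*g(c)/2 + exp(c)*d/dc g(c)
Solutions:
 g(c) = C1*exp(-9*exp(-c)/2)


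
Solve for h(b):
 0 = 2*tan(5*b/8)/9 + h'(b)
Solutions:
 h(b) = C1 + 16*log(cos(5*b/8))/45


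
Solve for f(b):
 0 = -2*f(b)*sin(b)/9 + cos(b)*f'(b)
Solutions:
 f(b) = C1/cos(b)^(2/9)


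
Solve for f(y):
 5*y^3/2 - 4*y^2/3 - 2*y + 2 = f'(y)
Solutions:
 f(y) = C1 + 5*y^4/8 - 4*y^3/9 - y^2 + 2*y


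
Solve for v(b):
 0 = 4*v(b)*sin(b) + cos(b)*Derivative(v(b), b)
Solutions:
 v(b) = C1*cos(b)^4


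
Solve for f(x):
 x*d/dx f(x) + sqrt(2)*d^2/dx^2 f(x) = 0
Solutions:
 f(x) = C1 + C2*erf(2^(1/4)*x/2)


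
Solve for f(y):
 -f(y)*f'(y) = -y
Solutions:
 f(y) = -sqrt(C1 + y^2)
 f(y) = sqrt(C1 + y^2)


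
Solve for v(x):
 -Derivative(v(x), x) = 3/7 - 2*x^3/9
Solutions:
 v(x) = C1 + x^4/18 - 3*x/7


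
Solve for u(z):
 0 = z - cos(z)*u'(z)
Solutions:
 u(z) = C1 + Integral(z/cos(z), z)


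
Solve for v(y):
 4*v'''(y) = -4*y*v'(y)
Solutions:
 v(y) = C1 + Integral(C2*airyai(-y) + C3*airybi(-y), y)


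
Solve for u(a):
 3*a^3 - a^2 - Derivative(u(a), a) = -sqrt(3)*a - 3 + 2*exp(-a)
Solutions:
 u(a) = C1 + 3*a^4/4 - a^3/3 + sqrt(3)*a^2/2 + 3*a + 2*exp(-a)


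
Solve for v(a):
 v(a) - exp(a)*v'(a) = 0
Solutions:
 v(a) = C1*exp(-exp(-a))


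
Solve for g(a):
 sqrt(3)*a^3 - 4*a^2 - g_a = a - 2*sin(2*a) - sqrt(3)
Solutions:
 g(a) = C1 + sqrt(3)*a^4/4 - 4*a^3/3 - a^2/2 + sqrt(3)*a - cos(2*a)


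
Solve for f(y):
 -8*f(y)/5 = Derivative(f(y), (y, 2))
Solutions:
 f(y) = C1*sin(2*sqrt(10)*y/5) + C2*cos(2*sqrt(10)*y/5)


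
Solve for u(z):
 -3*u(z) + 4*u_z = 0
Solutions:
 u(z) = C1*exp(3*z/4)


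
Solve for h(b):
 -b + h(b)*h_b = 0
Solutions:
 h(b) = -sqrt(C1 + b^2)
 h(b) = sqrt(C1 + b^2)


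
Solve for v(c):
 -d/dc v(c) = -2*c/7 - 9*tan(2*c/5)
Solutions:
 v(c) = C1 + c^2/7 - 45*log(cos(2*c/5))/2


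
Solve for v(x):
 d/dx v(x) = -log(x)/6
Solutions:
 v(x) = C1 - x*log(x)/6 + x/6


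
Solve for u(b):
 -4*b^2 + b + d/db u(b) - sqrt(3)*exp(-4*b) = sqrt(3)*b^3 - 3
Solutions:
 u(b) = C1 + sqrt(3)*b^4/4 + 4*b^3/3 - b^2/2 - 3*b - sqrt(3)*exp(-4*b)/4


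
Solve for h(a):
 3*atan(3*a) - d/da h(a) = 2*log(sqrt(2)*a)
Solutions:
 h(a) = C1 - 2*a*log(a) + 3*a*atan(3*a) - a*log(2) + 2*a - log(9*a^2 + 1)/2


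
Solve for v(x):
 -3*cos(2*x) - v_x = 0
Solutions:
 v(x) = C1 - 3*sin(2*x)/2


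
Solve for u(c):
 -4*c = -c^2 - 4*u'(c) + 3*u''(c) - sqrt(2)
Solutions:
 u(c) = C1 + C2*exp(4*c/3) - c^3/12 + 5*c^2/16 - sqrt(2)*c/4 + 15*c/32


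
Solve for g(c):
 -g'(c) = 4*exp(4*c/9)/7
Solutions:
 g(c) = C1 - 9*exp(4*c/9)/7


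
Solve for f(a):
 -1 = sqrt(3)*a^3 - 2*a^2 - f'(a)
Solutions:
 f(a) = C1 + sqrt(3)*a^4/4 - 2*a^3/3 + a


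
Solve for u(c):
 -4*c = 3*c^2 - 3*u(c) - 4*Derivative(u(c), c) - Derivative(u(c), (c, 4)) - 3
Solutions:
 u(c) = c^2 - 4*c/3 + (C1 + C2*c)*exp(-c) + (C3*sin(sqrt(2)*c) + C4*cos(sqrt(2)*c))*exp(c) + 7/9


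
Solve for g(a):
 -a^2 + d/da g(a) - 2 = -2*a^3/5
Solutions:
 g(a) = C1 - a^4/10 + a^3/3 + 2*a


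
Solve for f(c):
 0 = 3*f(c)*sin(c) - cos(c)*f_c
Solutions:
 f(c) = C1/cos(c)^3


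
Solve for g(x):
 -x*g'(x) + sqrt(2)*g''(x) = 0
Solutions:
 g(x) = C1 + C2*erfi(2^(1/4)*x/2)


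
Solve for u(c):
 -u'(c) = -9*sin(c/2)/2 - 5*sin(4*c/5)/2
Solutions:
 u(c) = C1 - 9*cos(c/2) - 25*cos(4*c/5)/8


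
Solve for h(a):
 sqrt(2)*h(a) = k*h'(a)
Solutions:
 h(a) = C1*exp(sqrt(2)*a/k)


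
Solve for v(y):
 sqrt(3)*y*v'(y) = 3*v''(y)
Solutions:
 v(y) = C1 + C2*erfi(sqrt(2)*3^(3/4)*y/6)


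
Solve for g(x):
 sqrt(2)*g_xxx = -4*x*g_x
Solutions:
 g(x) = C1 + Integral(C2*airyai(-sqrt(2)*x) + C3*airybi(-sqrt(2)*x), x)


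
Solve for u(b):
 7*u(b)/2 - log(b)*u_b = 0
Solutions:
 u(b) = C1*exp(7*li(b)/2)


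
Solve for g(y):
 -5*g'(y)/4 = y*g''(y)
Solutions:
 g(y) = C1 + C2/y^(1/4)


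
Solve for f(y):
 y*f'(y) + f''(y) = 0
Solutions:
 f(y) = C1 + C2*erf(sqrt(2)*y/2)


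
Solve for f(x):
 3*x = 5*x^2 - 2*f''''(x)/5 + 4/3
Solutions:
 f(x) = C1 + C2*x + C3*x^2 + C4*x^3 + 5*x^6/144 - x^5/16 + 5*x^4/36


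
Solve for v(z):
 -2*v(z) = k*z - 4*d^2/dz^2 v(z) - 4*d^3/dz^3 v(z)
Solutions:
 v(z) = C1*exp(-z*(2*2^(2/3)/(3*sqrt(57) + 23)^(1/3) + 4 + 2^(1/3)*(3*sqrt(57) + 23)^(1/3))/12)*sin(2^(1/3)*sqrt(3)*z*(-(3*sqrt(57) + 23)^(1/3) + 2*2^(1/3)/(3*sqrt(57) + 23)^(1/3))/12) + C2*exp(-z*(2*2^(2/3)/(3*sqrt(57) + 23)^(1/3) + 4 + 2^(1/3)*(3*sqrt(57) + 23)^(1/3))/12)*cos(2^(1/3)*sqrt(3)*z*(-(3*sqrt(57) + 23)^(1/3) + 2*2^(1/3)/(3*sqrt(57) + 23)^(1/3))/12) + C3*exp(z*(-2 + 2*2^(2/3)/(3*sqrt(57) + 23)^(1/3) + 2^(1/3)*(3*sqrt(57) + 23)^(1/3))/6) - k*z/2


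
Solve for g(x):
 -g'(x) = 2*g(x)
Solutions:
 g(x) = C1*exp(-2*x)


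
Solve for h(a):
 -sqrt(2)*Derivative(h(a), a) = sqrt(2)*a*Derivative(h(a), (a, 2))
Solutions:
 h(a) = C1 + C2*log(a)


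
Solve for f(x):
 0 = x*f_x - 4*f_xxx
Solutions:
 f(x) = C1 + Integral(C2*airyai(2^(1/3)*x/2) + C3*airybi(2^(1/3)*x/2), x)


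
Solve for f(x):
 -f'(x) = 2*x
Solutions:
 f(x) = C1 - x^2


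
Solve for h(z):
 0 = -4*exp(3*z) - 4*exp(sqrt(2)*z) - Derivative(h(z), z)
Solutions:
 h(z) = C1 - 4*exp(3*z)/3 - 2*sqrt(2)*exp(sqrt(2)*z)


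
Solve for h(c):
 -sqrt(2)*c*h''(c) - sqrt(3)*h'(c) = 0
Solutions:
 h(c) = C1 + C2*c^(1 - sqrt(6)/2)


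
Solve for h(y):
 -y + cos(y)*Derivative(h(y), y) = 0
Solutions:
 h(y) = C1 + Integral(y/cos(y), y)


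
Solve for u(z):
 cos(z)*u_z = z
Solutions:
 u(z) = C1 + Integral(z/cos(z), z)


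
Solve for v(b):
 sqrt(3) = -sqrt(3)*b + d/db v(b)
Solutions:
 v(b) = C1 + sqrt(3)*b^2/2 + sqrt(3)*b


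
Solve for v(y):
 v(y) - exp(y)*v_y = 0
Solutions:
 v(y) = C1*exp(-exp(-y))


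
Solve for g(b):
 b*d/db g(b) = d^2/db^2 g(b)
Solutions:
 g(b) = C1 + C2*erfi(sqrt(2)*b/2)


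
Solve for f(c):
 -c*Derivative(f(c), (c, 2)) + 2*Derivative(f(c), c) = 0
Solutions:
 f(c) = C1 + C2*c^3


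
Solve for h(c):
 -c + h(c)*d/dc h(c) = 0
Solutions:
 h(c) = -sqrt(C1 + c^2)
 h(c) = sqrt(C1 + c^2)


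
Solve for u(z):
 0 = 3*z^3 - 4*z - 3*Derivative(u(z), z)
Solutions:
 u(z) = C1 + z^4/4 - 2*z^2/3


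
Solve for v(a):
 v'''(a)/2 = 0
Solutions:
 v(a) = C1 + C2*a + C3*a^2


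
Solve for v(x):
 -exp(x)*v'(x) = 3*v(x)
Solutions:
 v(x) = C1*exp(3*exp(-x))


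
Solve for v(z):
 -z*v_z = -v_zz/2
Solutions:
 v(z) = C1 + C2*erfi(z)


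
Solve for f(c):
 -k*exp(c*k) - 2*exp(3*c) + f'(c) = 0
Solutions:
 f(c) = C1 + 2*exp(3*c)/3 + exp(c*k)


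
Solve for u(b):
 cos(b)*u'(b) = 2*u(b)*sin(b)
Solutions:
 u(b) = C1/cos(b)^2


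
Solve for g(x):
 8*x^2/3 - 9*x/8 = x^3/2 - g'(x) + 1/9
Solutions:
 g(x) = C1 + x^4/8 - 8*x^3/9 + 9*x^2/16 + x/9


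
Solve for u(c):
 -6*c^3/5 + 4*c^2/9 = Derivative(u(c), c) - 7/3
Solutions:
 u(c) = C1 - 3*c^4/10 + 4*c^3/27 + 7*c/3


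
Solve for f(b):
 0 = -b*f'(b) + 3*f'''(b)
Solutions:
 f(b) = C1 + Integral(C2*airyai(3^(2/3)*b/3) + C3*airybi(3^(2/3)*b/3), b)


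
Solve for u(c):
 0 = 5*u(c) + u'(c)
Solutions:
 u(c) = C1*exp(-5*c)


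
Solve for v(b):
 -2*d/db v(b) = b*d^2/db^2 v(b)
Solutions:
 v(b) = C1 + C2/b


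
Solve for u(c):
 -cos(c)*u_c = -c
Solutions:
 u(c) = C1 + Integral(c/cos(c), c)


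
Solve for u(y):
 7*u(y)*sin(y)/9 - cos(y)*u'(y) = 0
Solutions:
 u(y) = C1/cos(y)^(7/9)


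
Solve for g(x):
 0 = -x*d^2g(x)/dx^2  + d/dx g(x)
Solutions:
 g(x) = C1 + C2*x^2


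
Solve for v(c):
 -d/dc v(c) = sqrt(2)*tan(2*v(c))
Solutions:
 v(c) = -asin(C1*exp(-2*sqrt(2)*c))/2 + pi/2
 v(c) = asin(C1*exp(-2*sqrt(2)*c))/2


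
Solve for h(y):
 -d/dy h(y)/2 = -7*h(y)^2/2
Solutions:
 h(y) = -1/(C1 + 7*y)


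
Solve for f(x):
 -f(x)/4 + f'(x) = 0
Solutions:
 f(x) = C1*exp(x/4)


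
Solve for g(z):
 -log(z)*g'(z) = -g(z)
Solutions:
 g(z) = C1*exp(li(z))


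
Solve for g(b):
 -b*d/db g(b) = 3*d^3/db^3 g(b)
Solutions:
 g(b) = C1 + Integral(C2*airyai(-3^(2/3)*b/3) + C3*airybi(-3^(2/3)*b/3), b)


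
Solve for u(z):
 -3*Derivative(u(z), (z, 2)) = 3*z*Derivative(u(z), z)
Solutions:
 u(z) = C1 + C2*erf(sqrt(2)*z/2)


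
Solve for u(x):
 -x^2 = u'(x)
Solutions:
 u(x) = C1 - x^3/3


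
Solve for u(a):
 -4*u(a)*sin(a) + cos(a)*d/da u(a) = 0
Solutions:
 u(a) = C1/cos(a)^4


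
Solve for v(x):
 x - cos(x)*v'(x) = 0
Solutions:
 v(x) = C1 + Integral(x/cos(x), x)


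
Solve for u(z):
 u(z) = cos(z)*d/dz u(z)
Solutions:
 u(z) = C1*sqrt(sin(z) + 1)/sqrt(sin(z) - 1)


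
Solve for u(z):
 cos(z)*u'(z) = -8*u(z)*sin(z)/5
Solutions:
 u(z) = C1*cos(z)^(8/5)


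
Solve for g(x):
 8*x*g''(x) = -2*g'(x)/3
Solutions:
 g(x) = C1 + C2*x^(11/12)


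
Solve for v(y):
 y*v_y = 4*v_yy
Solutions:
 v(y) = C1 + C2*erfi(sqrt(2)*y/4)


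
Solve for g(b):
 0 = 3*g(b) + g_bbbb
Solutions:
 g(b) = (C1*sin(sqrt(2)*3^(1/4)*b/2) + C2*cos(sqrt(2)*3^(1/4)*b/2))*exp(-sqrt(2)*3^(1/4)*b/2) + (C3*sin(sqrt(2)*3^(1/4)*b/2) + C4*cos(sqrt(2)*3^(1/4)*b/2))*exp(sqrt(2)*3^(1/4)*b/2)


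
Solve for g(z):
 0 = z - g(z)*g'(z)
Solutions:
 g(z) = -sqrt(C1 + z^2)
 g(z) = sqrt(C1 + z^2)


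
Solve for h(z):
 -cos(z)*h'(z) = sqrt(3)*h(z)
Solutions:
 h(z) = C1*(sin(z) - 1)^(sqrt(3)/2)/(sin(z) + 1)^(sqrt(3)/2)


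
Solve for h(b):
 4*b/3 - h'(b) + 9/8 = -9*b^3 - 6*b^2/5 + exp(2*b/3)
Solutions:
 h(b) = C1 + 9*b^4/4 + 2*b^3/5 + 2*b^2/3 + 9*b/8 - 3*exp(2*b/3)/2


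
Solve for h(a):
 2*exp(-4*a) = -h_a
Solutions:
 h(a) = C1 + exp(-4*a)/2


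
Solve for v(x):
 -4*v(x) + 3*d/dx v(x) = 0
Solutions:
 v(x) = C1*exp(4*x/3)


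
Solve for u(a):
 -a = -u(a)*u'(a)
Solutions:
 u(a) = -sqrt(C1 + a^2)
 u(a) = sqrt(C1 + a^2)


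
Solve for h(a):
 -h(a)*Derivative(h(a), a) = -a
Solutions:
 h(a) = -sqrt(C1 + a^2)
 h(a) = sqrt(C1 + a^2)


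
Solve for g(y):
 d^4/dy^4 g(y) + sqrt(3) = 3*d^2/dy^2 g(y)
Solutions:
 g(y) = C1 + C2*y + C3*exp(-sqrt(3)*y) + C4*exp(sqrt(3)*y) + sqrt(3)*y^2/6


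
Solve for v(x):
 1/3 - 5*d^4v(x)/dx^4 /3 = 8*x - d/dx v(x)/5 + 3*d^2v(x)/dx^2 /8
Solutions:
 v(x) = C1 + C2*exp(30^(1/3)*x*(-(16 + sqrt(286))^(1/3) + 30^(1/3)/(16 + sqrt(286))^(1/3))/40)*sin(10^(1/3)*3^(1/6)*x*(3*10^(1/3)/(16 + sqrt(286))^(1/3) + 3^(2/3)*(16 + sqrt(286))^(1/3))/40) + C3*exp(30^(1/3)*x*(-(16 + sqrt(286))^(1/3) + 30^(1/3)/(16 + sqrt(286))^(1/3))/40)*cos(10^(1/3)*3^(1/6)*x*(3*10^(1/3)/(16 + sqrt(286))^(1/3) + 3^(2/3)*(16 + sqrt(286))^(1/3))/40) + C4*exp(-30^(1/3)*x*(-(16 + sqrt(286))^(1/3) + 30^(1/3)/(16 + sqrt(286))^(1/3))/20) + 20*x^2 + 220*x/3


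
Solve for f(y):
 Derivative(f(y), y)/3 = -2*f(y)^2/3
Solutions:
 f(y) = 1/(C1 + 2*y)


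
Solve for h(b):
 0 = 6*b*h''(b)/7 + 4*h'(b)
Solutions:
 h(b) = C1 + C2/b^(11/3)


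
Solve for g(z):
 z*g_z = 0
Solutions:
 g(z) = C1


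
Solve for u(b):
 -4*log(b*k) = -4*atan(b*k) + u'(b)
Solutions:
 u(b) = C1 - 4*b*log(b*k) + 4*b + 4*Piecewise((b*atan(b*k) - log(b^2*k^2 + 1)/(2*k), Ne(k, 0)), (0, True))


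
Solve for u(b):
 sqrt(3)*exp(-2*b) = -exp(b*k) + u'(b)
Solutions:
 u(b) = C1 - sqrt(3)*exp(-2*b)/2 + exp(b*k)/k


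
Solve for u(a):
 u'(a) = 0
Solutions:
 u(a) = C1


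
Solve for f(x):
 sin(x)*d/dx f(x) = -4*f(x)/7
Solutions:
 f(x) = C1*(cos(x) + 1)^(2/7)/(cos(x) - 1)^(2/7)


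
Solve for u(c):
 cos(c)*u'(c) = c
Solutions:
 u(c) = C1 + Integral(c/cos(c), c)


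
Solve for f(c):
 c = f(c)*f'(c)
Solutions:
 f(c) = -sqrt(C1 + c^2)
 f(c) = sqrt(C1 + c^2)


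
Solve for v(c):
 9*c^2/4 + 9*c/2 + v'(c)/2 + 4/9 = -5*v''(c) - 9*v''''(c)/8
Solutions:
 v(c) = C1 + C2*exp(-2^(1/3)*c*(-3*(3 + sqrt(48729)/9)^(1/3) + 20*2^(1/3)/(3 + sqrt(48729)/9)^(1/3))/18)*sin(sqrt(3)*c*(40/(6 + 2*sqrt(48729)/9)^(1/3) + 3*(6 + 2*sqrt(48729)/9)^(1/3))/18) + C3*exp(-2^(1/3)*c*(-3*(3 + sqrt(48729)/9)^(1/3) + 20*2^(1/3)/(3 + sqrt(48729)/9)^(1/3))/18)*cos(sqrt(3)*c*(40/(6 + 2*sqrt(48729)/9)^(1/3) + 3*(6 + 2*sqrt(48729)/9)^(1/3))/18) + C4*exp(2^(1/3)*c*(-3*(3 + sqrt(48729)/9)^(1/3) + 20*2^(1/3)/(3 + sqrt(48729)/9)^(1/3))/9) - 3*c^3/2 + 81*c^2/2 - 7298*c/9


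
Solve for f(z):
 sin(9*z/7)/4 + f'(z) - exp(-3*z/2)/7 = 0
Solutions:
 f(z) = C1 + 7*cos(9*z/7)/36 - 2*exp(-3*z/2)/21


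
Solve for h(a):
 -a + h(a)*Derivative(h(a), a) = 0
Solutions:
 h(a) = -sqrt(C1 + a^2)
 h(a) = sqrt(C1 + a^2)


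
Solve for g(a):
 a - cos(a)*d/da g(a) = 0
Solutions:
 g(a) = C1 + Integral(a/cos(a), a)


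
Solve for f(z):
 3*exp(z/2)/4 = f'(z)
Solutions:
 f(z) = C1 + 3*exp(z/2)/2


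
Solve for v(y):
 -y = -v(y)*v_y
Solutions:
 v(y) = -sqrt(C1 + y^2)
 v(y) = sqrt(C1 + y^2)


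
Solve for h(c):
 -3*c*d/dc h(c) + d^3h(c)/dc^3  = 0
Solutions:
 h(c) = C1 + Integral(C2*airyai(3^(1/3)*c) + C3*airybi(3^(1/3)*c), c)


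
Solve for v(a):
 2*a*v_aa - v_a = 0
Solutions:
 v(a) = C1 + C2*a^(3/2)


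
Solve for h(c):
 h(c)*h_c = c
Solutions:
 h(c) = -sqrt(C1 + c^2)
 h(c) = sqrt(C1 + c^2)


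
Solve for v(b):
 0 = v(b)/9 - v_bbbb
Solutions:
 v(b) = C1*exp(-sqrt(3)*b/3) + C2*exp(sqrt(3)*b/3) + C3*sin(sqrt(3)*b/3) + C4*cos(sqrt(3)*b/3)


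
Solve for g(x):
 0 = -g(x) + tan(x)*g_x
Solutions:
 g(x) = C1*sin(x)


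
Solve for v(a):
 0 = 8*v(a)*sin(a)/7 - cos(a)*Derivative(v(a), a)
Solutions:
 v(a) = C1/cos(a)^(8/7)


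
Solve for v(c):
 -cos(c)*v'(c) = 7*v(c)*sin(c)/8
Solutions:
 v(c) = C1*cos(c)^(7/8)


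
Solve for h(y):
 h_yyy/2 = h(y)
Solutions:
 h(y) = C3*exp(2^(1/3)*y) + (C1*sin(2^(1/3)*sqrt(3)*y/2) + C2*cos(2^(1/3)*sqrt(3)*y/2))*exp(-2^(1/3)*y/2)


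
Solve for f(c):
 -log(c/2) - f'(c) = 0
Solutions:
 f(c) = C1 - c*log(c) + c*log(2) + c


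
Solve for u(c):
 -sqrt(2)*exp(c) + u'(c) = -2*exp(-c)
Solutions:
 u(c) = C1 + sqrt(2)*exp(c) + 2*exp(-c)


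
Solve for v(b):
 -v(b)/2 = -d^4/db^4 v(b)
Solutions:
 v(b) = C1*exp(-2^(3/4)*b/2) + C2*exp(2^(3/4)*b/2) + C3*sin(2^(3/4)*b/2) + C4*cos(2^(3/4)*b/2)


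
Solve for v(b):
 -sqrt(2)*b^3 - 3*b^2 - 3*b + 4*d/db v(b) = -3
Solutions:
 v(b) = C1 + sqrt(2)*b^4/16 + b^3/4 + 3*b^2/8 - 3*b/4


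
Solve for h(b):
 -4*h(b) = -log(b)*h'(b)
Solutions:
 h(b) = C1*exp(4*li(b))


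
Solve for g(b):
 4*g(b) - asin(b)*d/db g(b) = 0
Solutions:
 g(b) = C1*exp(4*Integral(1/asin(b), b))


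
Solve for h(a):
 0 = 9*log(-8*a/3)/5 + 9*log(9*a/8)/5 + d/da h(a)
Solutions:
 h(a) = C1 - 18*a*log(a)/5 + 9*a*(-log(3) + 2 - I*pi)/5


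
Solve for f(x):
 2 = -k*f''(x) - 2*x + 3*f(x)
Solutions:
 f(x) = C1*exp(-sqrt(3)*x*sqrt(1/k)) + C2*exp(sqrt(3)*x*sqrt(1/k)) + 2*x/3 + 2/3


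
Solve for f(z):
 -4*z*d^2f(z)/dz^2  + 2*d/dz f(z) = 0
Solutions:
 f(z) = C1 + C2*z^(3/2)


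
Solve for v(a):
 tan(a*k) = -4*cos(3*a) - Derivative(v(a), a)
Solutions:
 v(a) = C1 - Piecewise((-log(cos(a*k))/k, Ne(k, 0)), (0, True)) - 4*sin(3*a)/3


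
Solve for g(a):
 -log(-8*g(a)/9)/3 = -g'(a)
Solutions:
 -3*Integral(1/(log(-_y) - 2*log(3) + 3*log(2)), (_y, g(a))) = C1 - a


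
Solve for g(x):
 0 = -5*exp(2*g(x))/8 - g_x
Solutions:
 g(x) = log(-sqrt(1/(C1 + 5*x))) + log(2)
 g(x) = log(1/(C1 + 5*x))/2 + log(2)


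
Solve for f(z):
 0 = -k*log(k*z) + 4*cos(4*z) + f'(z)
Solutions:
 f(z) = C1 + k*z*(log(k*z) - 1) - sin(4*z)


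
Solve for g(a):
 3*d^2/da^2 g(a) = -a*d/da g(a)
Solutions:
 g(a) = C1 + C2*erf(sqrt(6)*a/6)


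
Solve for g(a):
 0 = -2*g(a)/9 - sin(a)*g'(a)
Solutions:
 g(a) = C1*(cos(a) + 1)^(1/9)/(cos(a) - 1)^(1/9)


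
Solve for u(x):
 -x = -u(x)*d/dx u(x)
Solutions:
 u(x) = -sqrt(C1 + x^2)
 u(x) = sqrt(C1 + x^2)


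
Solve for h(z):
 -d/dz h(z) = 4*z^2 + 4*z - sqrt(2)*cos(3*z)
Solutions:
 h(z) = C1 - 4*z^3/3 - 2*z^2 + sqrt(2)*sin(3*z)/3


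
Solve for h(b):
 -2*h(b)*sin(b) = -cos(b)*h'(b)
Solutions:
 h(b) = C1/cos(b)^2


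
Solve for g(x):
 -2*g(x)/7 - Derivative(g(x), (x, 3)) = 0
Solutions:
 g(x) = C3*exp(-2^(1/3)*7^(2/3)*x/7) + (C1*sin(2^(1/3)*sqrt(3)*7^(2/3)*x/14) + C2*cos(2^(1/3)*sqrt(3)*7^(2/3)*x/14))*exp(2^(1/3)*7^(2/3)*x/14)


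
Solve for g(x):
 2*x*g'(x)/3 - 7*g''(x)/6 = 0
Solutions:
 g(x) = C1 + C2*erfi(sqrt(14)*x/7)


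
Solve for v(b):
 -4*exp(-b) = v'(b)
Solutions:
 v(b) = C1 + 4*exp(-b)


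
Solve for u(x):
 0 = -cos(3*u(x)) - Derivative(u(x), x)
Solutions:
 u(x) = -asin((C1 + exp(6*x))/(C1 - exp(6*x)))/3 + pi/3
 u(x) = asin((C1 + exp(6*x))/(C1 - exp(6*x)))/3


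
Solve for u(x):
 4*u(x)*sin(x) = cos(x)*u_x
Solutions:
 u(x) = C1/cos(x)^4


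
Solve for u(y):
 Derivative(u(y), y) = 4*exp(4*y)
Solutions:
 u(y) = C1 + exp(4*y)


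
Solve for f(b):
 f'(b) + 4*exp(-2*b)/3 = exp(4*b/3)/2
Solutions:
 f(b) = C1 + 3*exp(4*b/3)/8 + 2*exp(-2*b)/3


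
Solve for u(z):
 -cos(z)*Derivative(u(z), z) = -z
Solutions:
 u(z) = C1 + Integral(z/cos(z), z)


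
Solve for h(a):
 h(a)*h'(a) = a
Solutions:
 h(a) = -sqrt(C1 + a^2)
 h(a) = sqrt(C1 + a^2)


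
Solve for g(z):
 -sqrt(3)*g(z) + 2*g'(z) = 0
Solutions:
 g(z) = C1*exp(sqrt(3)*z/2)


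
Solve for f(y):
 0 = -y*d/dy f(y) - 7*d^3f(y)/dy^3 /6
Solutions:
 f(y) = C1 + Integral(C2*airyai(-6^(1/3)*7^(2/3)*y/7) + C3*airybi(-6^(1/3)*7^(2/3)*y/7), y)


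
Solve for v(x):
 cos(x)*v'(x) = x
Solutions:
 v(x) = C1 + Integral(x/cos(x), x)


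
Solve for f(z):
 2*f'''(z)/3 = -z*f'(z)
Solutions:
 f(z) = C1 + Integral(C2*airyai(-2^(2/3)*3^(1/3)*z/2) + C3*airybi(-2^(2/3)*3^(1/3)*z/2), z)


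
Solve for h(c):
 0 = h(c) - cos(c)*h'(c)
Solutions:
 h(c) = C1*sqrt(sin(c) + 1)/sqrt(sin(c) - 1)


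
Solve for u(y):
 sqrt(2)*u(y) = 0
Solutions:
 u(y) = 0


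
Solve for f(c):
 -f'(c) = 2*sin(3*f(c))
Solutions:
 f(c) = -acos((-C1 - exp(12*c))/(C1 - exp(12*c)))/3 + 2*pi/3
 f(c) = acos((-C1 - exp(12*c))/(C1 - exp(12*c)))/3


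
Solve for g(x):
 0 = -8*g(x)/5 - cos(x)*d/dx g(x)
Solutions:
 g(x) = C1*(sin(x) - 1)^(4/5)/(sin(x) + 1)^(4/5)


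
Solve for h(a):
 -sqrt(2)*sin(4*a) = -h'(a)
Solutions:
 h(a) = C1 - sqrt(2)*cos(4*a)/4


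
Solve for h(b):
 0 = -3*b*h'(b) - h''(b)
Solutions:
 h(b) = C1 + C2*erf(sqrt(6)*b/2)


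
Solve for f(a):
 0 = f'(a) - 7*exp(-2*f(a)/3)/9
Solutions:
 f(a) = 3*log(-sqrt(C1 + 7*a)) - 6*log(3) + 3*log(6)/2
 f(a) = 3*log(C1 + 7*a)/2 - 6*log(3) + 3*log(6)/2
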